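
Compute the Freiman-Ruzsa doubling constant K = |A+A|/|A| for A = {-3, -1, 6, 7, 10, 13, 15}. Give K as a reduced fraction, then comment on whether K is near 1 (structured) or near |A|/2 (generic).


|A| = 7.
Compute A + A by enumerating all 49 pairs.
A + A = {-6, -4, -2, 3, 4, 5, 6, 7, 9, 10, 12, 13, 14, 16, 17, 19, 20, 21, 22, 23, 25, 26, 28, 30}, so |A + A| = 24.
K = |A + A| / |A| = 24/7 (already in lowest terms) ≈ 3.4286.
Reference: AP of size 7 gives K = 13/7 ≈ 1.8571; a fully generic set of size 7 gives K ≈ 4.0000.

|A| = 7, |A + A| = 24, K = 24/7.


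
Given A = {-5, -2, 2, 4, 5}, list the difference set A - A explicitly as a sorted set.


A - A = {a - a' : a, a' ∈ A}.
Compute a - a' for each ordered pair (a, a'):
a = -5: -5--5=0, -5--2=-3, -5-2=-7, -5-4=-9, -5-5=-10
a = -2: -2--5=3, -2--2=0, -2-2=-4, -2-4=-6, -2-5=-7
a = 2: 2--5=7, 2--2=4, 2-2=0, 2-4=-2, 2-5=-3
a = 4: 4--5=9, 4--2=6, 4-2=2, 4-4=0, 4-5=-1
a = 5: 5--5=10, 5--2=7, 5-2=3, 5-4=1, 5-5=0
Collecting distinct values (and noting 0 appears from a-a):
A - A = {-10, -9, -7, -6, -4, -3, -2, -1, 0, 1, 2, 3, 4, 6, 7, 9, 10}
|A - A| = 17

A - A = {-10, -9, -7, -6, -4, -3, -2, -1, 0, 1, 2, 3, 4, 6, 7, 9, 10}


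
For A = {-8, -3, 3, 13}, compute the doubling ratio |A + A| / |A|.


|A| = 4.
Compute A + A by enumerating all 16 pairs.
A + A = {-16, -11, -6, -5, 0, 5, 6, 10, 16, 26}, so |A + A| = 10.
K = |A + A| / |A| = 10/4 = 5/2 ≈ 2.5000.
Reference: AP of size 4 gives K = 7/4 ≈ 1.7500; a fully generic set of size 4 gives K ≈ 2.5000.

|A| = 4, |A + A| = 10, K = 10/4 = 5/2.


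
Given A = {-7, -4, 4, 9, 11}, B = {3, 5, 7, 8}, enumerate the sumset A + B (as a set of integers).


A + B = {a + b : a ∈ A, b ∈ B}.
Enumerate all |A|·|B| = 5·4 = 20 pairs (a, b) and collect distinct sums.
a = -7: -7+3=-4, -7+5=-2, -7+7=0, -7+8=1
a = -4: -4+3=-1, -4+5=1, -4+7=3, -4+8=4
a = 4: 4+3=7, 4+5=9, 4+7=11, 4+8=12
a = 9: 9+3=12, 9+5=14, 9+7=16, 9+8=17
a = 11: 11+3=14, 11+5=16, 11+7=18, 11+8=19
Collecting distinct sums: A + B = {-4, -2, -1, 0, 1, 3, 4, 7, 9, 11, 12, 14, 16, 17, 18, 19}
|A + B| = 16

A + B = {-4, -2, -1, 0, 1, 3, 4, 7, 9, 11, 12, 14, 16, 17, 18, 19}


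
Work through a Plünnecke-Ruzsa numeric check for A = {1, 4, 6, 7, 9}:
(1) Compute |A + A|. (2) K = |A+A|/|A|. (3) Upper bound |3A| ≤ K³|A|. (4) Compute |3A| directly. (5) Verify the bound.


|A| = 5.
Step 1: Compute A + A by enumerating all 25 pairs.
A + A = {2, 5, 7, 8, 10, 11, 12, 13, 14, 15, 16, 18}, so |A + A| = 12.
Step 2: Doubling constant K = |A + A|/|A| = 12/5 = 12/5 ≈ 2.4000.
Step 3: Plünnecke-Ruzsa gives |3A| ≤ K³·|A| = (2.4000)³ · 5 ≈ 69.1200.
Step 4: Compute 3A = A + A + A directly by enumerating all triples (a,b,c) ∈ A³; |3A| = 20.
Step 5: Check 20 ≤ 69.1200? Yes ✓.

K = 12/5, Plünnecke-Ruzsa bound K³|A| ≈ 69.1200, |3A| = 20, inequality holds.


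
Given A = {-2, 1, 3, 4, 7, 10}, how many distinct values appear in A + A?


A + A = {a + a' : a, a' ∈ A}; |A| = 6.
General bounds: 2|A| - 1 ≤ |A + A| ≤ |A|(|A|+1)/2, i.e. 11 ≤ |A + A| ≤ 21.
Lower bound 2|A|-1 is attained iff A is an arithmetic progression.
Enumerate sums a + a' for a ≤ a' (symmetric, so this suffices):
a = -2: -2+-2=-4, -2+1=-1, -2+3=1, -2+4=2, -2+7=5, -2+10=8
a = 1: 1+1=2, 1+3=4, 1+4=5, 1+7=8, 1+10=11
a = 3: 3+3=6, 3+4=7, 3+7=10, 3+10=13
a = 4: 4+4=8, 4+7=11, 4+10=14
a = 7: 7+7=14, 7+10=17
a = 10: 10+10=20
Distinct sums: {-4, -1, 1, 2, 4, 5, 6, 7, 8, 10, 11, 13, 14, 17, 20}
|A + A| = 15

|A + A| = 15


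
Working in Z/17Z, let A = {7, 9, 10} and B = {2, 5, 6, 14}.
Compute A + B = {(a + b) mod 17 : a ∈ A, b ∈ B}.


Work in Z/17Z: reduce every sum a + b modulo 17.
Enumerate all 12 pairs:
a = 7: 7+2=9, 7+5=12, 7+6=13, 7+14=4
a = 9: 9+2=11, 9+5=14, 9+6=15, 9+14=6
a = 10: 10+2=12, 10+5=15, 10+6=16, 10+14=7
Distinct residues collected: {4, 6, 7, 9, 11, 12, 13, 14, 15, 16}
|A + B| = 10 (out of 17 total residues).

A + B = {4, 6, 7, 9, 11, 12, 13, 14, 15, 16}


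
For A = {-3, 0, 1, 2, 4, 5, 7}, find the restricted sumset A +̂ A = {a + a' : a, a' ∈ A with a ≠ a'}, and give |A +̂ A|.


Restricted sumset: A +̂ A = {a + a' : a ∈ A, a' ∈ A, a ≠ a'}.
Equivalently, take A + A and drop any sum 2a that is achievable ONLY as a + a for a ∈ A (i.e. sums representable only with equal summands).
Enumerate pairs (a, a') with a < a' (symmetric, so each unordered pair gives one sum; this covers all a ≠ a'):
  -3 + 0 = -3
  -3 + 1 = -2
  -3 + 2 = -1
  -3 + 4 = 1
  -3 + 5 = 2
  -3 + 7 = 4
  0 + 1 = 1
  0 + 2 = 2
  0 + 4 = 4
  0 + 5 = 5
  0 + 7 = 7
  1 + 2 = 3
  1 + 4 = 5
  1 + 5 = 6
  1 + 7 = 8
  2 + 4 = 6
  2 + 5 = 7
  2 + 7 = 9
  4 + 5 = 9
  4 + 7 = 11
  5 + 7 = 12
Collected distinct sums: {-3, -2, -1, 1, 2, 3, 4, 5, 6, 7, 8, 9, 11, 12}
|A +̂ A| = 14
(Reference bound: |A +̂ A| ≥ 2|A| - 3 for |A| ≥ 2, with |A| = 7 giving ≥ 11.)

|A +̂ A| = 14


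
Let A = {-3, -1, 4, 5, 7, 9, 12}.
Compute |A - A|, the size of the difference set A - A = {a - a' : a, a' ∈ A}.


A - A = {a - a' : a, a' ∈ A}; |A| = 7.
Bounds: 2|A|-1 ≤ |A - A| ≤ |A|² - |A| + 1, i.e. 13 ≤ |A - A| ≤ 43.
Note: 0 ∈ A - A always (from a - a). The set is symmetric: if d ∈ A - A then -d ∈ A - A.
Enumerate nonzero differences d = a - a' with a > a' (then include -d):
Positive differences: {1, 2, 3, 4, 5, 6, 7, 8, 10, 12, 13, 15}
Full difference set: {0} ∪ (positive diffs) ∪ (negative diffs).
|A - A| = 1 + 2·12 = 25 (matches direct enumeration: 25).

|A - A| = 25


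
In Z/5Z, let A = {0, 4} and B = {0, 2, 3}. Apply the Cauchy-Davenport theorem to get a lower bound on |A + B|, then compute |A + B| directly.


Cauchy-Davenport: |A + B| ≥ min(p, |A| + |B| - 1) for A, B nonempty in Z/pZ.
|A| = 2, |B| = 3, p = 5.
CD lower bound = min(5, 2 + 3 - 1) = min(5, 4) = 4.
Compute A + B mod 5 directly:
a = 0: 0+0=0, 0+2=2, 0+3=3
a = 4: 4+0=4, 4+2=1, 4+3=2
A + B = {0, 1, 2, 3, 4}, so |A + B| = 5.
Verify: 5 ≥ 4? Yes ✓.

CD lower bound = 4, actual |A + B| = 5.


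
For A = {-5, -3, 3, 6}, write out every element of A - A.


A - A = {a - a' : a, a' ∈ A}.
Compute a - a' for each ordered pair (a, a'):
a = -5: -5--5=0, -5--3=-2, -5-3=-8, -5-6=-11
a = -3: -3--5=2, -3--3=0, -3-3=-6, -3-6=-9
a = 3: 3--5=8, 3--3=6, 3-3=0, 3-6=-3
a = 6: 6--5=11, 6--3=9, 6-3=3, 6-6=0
Collecting distinct values (and noting 0 appears from a-a):
A - A = {-11, -9, -8, -6, -3, -2, 0, 2, 3, 6, 8, 9, 11}
|A - A| = 13

A - A = {-11, -9, -8, -6, -3, -2, 0, 2, 3, 6, 8, 9, 11}


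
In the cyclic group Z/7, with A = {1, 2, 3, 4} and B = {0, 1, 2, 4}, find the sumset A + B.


Work in Z/7Z: reduce every sum a + b modulo 7.
Enumerate all 16 pairs:
a = 1: 1+0=1, 1+1=2, 1+2=3, 1+4=5
a = 2: 2+0=2, 2+1=3, 2+2=4, 2+4=6
a = 3: 3+0=3, 3+1=4, 3+2=5, 3+4=0
a = 4: 4+0=4, 4+1=5, 4+2=6, 4+4=1
Distinct residues collected: {0, 1, 2, 3, 4, 5, 6}
|A + B| = 7 (out of 7 total residues).

A + B = {0, 1, 2, 3, 4, 5, 6}


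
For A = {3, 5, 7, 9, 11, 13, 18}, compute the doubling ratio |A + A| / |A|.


|A| = 7.
Compute A + A by enumerating all 49 pairs.
A + A = {6, 8, 10, 12, 14, 16, 18, 20, 21, 22, 23, 24, 25, 26, 27, 29, 31, 36}, so |A + A| = 18.
K = |A + A| / |A| = 18/7 (already in lowest terms) ≈ 2.5714.
Reference: AP of size 7 gives K = 13/7 ≈ 1.8571; a fully generic set of size 7 gives K ≈ 4.0000.

|A| = 7, |A + A| = 18, K = 18/7.


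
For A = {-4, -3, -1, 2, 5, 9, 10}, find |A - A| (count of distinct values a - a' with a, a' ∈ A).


A - A = {a - a' : a, a' ∈ A}; |A| = 7.
Bounds: 2|A|-1 ≤ |A - A| ≤ |A|² - |A| + 1, i.e. 13 ≤ |A - A| ≤ 43.
Note: 0 ∈ A - A always (from a - a). The set is symmetric: if d ∈ A - A then -d ∈ A - A.
Enumerate nonzero differences d = a - a' with a > a' (then include -d):
Positive differences: {1, 2, 3, 4, 5, 6, 7, 8, 9, 10, 11, 12, 13, 14}
Full difference set: {0} ∪ (positive diffs) ∪ (negative diffs).
|A - A| = 1 + 2·14 = 29 (matches direct enumeration: 29).

|A - A| = 29


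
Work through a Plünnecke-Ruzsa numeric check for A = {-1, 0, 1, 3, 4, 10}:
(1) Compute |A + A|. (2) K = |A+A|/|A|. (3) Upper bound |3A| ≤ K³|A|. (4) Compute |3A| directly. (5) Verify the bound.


|A| = 6.
Step 1: Compute A + A by enumerating all 36 pairs.
A + A = {-2, -1, 0, 1, 2, 3, 4, 5, 6, 7, 8, 9, 10, 11, 13, 14, 20}, so |A + A| = 17.
Step 2: Doubling constant K = |A + A|/|A| = 17/6 = 17/6 ≈ 2.8333.
Step 3: Plünnecke-Ruzsa gives |3A| ≤ K³·|A| = (2.8333)³ · 6 ≈ 136.4722.
Step 4: Compute 3A = A + A + A directly by enumerating all triples (a,b,c) ∈ A³; |3A| = 28.
Step 5: Check 28 ≤ 136.4722? Yes ✓.

K = 17/6, Plünnecke-Ruzsa bound K³|A| ≈ 136.4722, |3A| = 28, inequality holds.


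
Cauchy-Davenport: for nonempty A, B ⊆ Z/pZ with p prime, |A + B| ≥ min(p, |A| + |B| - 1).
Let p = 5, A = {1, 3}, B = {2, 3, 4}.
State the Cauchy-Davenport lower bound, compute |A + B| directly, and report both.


Cauchy-Davenport: |A + B| ≥ min(p, |A| + |B| - 1) for A, B nonempty in Z/pZ.
|A| = 2, |B| = 3, p = 5.
CD lower bound = min(5, 2 + 3 - 1) = min(5, 4) = 4.
Compute A + B mod 5 directly:
a = 1: 1+2=3, 1+3=4, 1+4=0
a = 3: 3+2=0, 3+3=1, 3+4=2
A + B = {0, 1, 2, 3, 4}, so |A + B| = 5.
Verify: 5 ≥ 4? Yes ✓.

CD lower bound = 4, actual |A + B| = 5.


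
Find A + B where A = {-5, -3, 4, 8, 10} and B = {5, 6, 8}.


A + B = {a + b : a ∈ A, b ∈ B}.
Enumerate all |A|·|B| = 5·3 = 15 pairs (a, b) and collect distinct sums.
a = -5: -5+5=0, -5+6=1, -5+8=3
a = -3: -3+5=2, -3+6=3, -3+8=5
a = 4: 4+5=9, 4+6=10, 4+8=12
a = 8: 8+5=13, 8+6=14, 8+8=16
a = 10: 10+5=15, 10+6=16, 10+8=18
Collecting distinct sums: A + B = {0, 1, 2, 3, 5, 9, 10, 12, 13, 14, 15, 16, 18}
|A + B| = 13

A + B = {0, 1, 2, 3, 5, 9, 10, 12, 13, 14, 15, 16, 18}


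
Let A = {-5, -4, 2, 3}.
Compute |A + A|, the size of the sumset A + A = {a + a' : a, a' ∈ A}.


A + A = {a + a' : a, a' ∈ A}; |A| = 4.
General bounds: 2|A| - 1 ≤ |A + A| ≤ |A|(|A|+1)/2, i.e. 7 ≤ |A + A| ≤ 10.
Lower bound 2|A|-1 is attained iff A is an arithmetic progression.
Enumerate sums a + a' for a ≤ a' (symmetric, so this suffices):
a = -5: -5+-5=-10, -5+-4=-9, -5+2=-3, -5+3=-2
a = -4: -4+-4=-8, -4+2=-2, -4+3=-1
a = 2: 2+2=4, 2+3=5
a = 3: 3+3=6
Distinct sums: {-10, -9, -8, -3, -2, -1, 4, 5, 6}
|A + A| = 9

|A + A| = 9


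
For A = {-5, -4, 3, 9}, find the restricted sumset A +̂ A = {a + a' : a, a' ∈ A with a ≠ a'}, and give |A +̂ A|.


Restricted sumset: A +̂ A = {a + a' : a ∈ A, a' ∈ A, a ≠ a'}.
Equivalently, take A + A and drop any sum 2a that is achievable ONLY as a + a for a ∈ A (i.e. sums representable only with equal summands).
Enumerate pairs (a, a') with a < a' (symmetric, so each unordered pair gives one sum; this covers all a ≠ a'):
  -5 + -4 = -9
  -5 + 3 = -2
  -5 + 9 = 4
  -4 + 3 = -1
  -4 + 9 = 5
  3 + 9 = 12
Collected distinct sums: {-9, -2, -1, 4, 5, 12}
|A +̂ A| = 6
(Reference bound: |A +̂ A| ≥ 2|A| - 3 for |A| ≥ 2, with |A| = 4 giving ≥ 5.)

|A +̂ A| = 6


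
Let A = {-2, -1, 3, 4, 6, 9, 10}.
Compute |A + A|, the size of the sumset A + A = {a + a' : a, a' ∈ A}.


A + A = {a + a' : a, a' ∈ A}; |A| = 7.
General bounds: 2|A| - 1 ≤ |A + A| ≤ |A|(|A|+1)/2, i.e. 13 ≤ |A + A| ≤ 28.
Lower bound 2|A|-1 is attained iff A is an arithmetic progression.
Enumerate sums a + a' for a ≤ a' (symmetric, so this suffices):
a = -2: -2+-2=-4, -2+-1=-3, -2+3=1, -2+4=2, -2+6=4, -2+9=7, -2+10=8
a = -1: -1+-1=-2, -1+3=2, -1+4=3, -1+6=5, -1+9=8, -1+10=9
a = 3: 3+3=6, 3+4=7, 3+6=9, 3+9=12, 3+10=13
a = 4: 4+4=8, 4+6=10, 4+9=13, 4+10=14
a = 6: 6+6=12, 6+9=15, 6+10=16
a = 9: 9+9=18, 9+10=19
a = 10: 10+10=20
Distinct sums: {-4, -3, -2, 1, 2, 3, 4, 5, 6, 7, 8, 9, 10, 12, 13, 14, 15, 16, 18, 19, 20}
|A + A| = 21

|A + A| = 21


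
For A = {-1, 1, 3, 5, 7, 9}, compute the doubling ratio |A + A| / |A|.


|A| = 6.
Compute A + A by enumerating all 36 pairs.
A + A = {-2, 0, 2, 4, 6, 8, 10, 12, 14, 16, 18}, so |A + A| = 11.
K = |A + A| / |A| = 11/6 (already in lowest terms) ≈ 1.8333.
Reference: AP of size 6 gives K = 11/6 ≈ 1.8333; a fully generic set of size 6 gives K ≈ 3.5000.

|A| = 6, |A + A| = 11, K = 11/6.


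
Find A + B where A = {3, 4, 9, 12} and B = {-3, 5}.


A + B = {a + b : a ∈ A, b ∈ B}.
Enumerate all |A|·|B| = 4·2 = 8 pairs (a, b) and collect distinct sums.
a = 3: 3+-3=0, 3+5=8
a = 4: 4+-3=1, 4+5=9
a = 9: 9+-3=6, 9+5=14
a = 12: 12+-3=9, 12+5=17
Collecting distinct sums: A + B = {0, 1, 6, 8, 9, 14, 17}
|A + B| = 7

A + B = {0, 1, 6, 8, 9, 14, 17}


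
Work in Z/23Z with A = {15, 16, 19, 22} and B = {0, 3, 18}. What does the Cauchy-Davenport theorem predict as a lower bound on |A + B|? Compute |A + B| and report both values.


Cauchy-Davenport: |A + B| ≥ min(p, |A| + |B| - 1) for A, B nonempty in Z/pZ.
|A| = 4, |B| = 3, p = 23.
CD lower bound = min(23, 4 + 3 - 1) = min(23, 6) = 6.
Compute A + B mod 23 directly:
a = 15: 15+0=15, 15+3=18, 15+18=10
a = 16: 16+0=16, 16+3=19, 16+18=11
a = 19: 19+0=19, 19+3=22, 19+18=14
a = 22: 22+0=22, 22+3=2, 22+18=17
A + B = {2, 10, 11, 14, 15, 16, 17, 18, 19, 22}, so |A + B| = 10.
Verify: 10 ≥ 6? Yes ✓.

CD lower bound = 6, actual |A + B| = 10.


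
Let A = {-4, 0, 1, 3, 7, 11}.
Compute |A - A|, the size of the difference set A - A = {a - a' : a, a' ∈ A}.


A - A = {a - a' : a, a' ∈ A}; |A| = 6.
Bounds: 2|A|-1 ≤ |A - A| ≤ |A|² - |A| + 1, i.e. 11 ≤ |A - A| ≤ 31.
Note: 0 ∈ A - A always (from a - a). The set is symmetric: if d ∈ A - A then -d ∈ A - A.
Enumerate nonzero differences d = a - a' with a > a' (then include -d):
Positive differences: {1, 2, 3, 4, 5, 6, 7, 8, 10, 11, 15}
Full difference set: {0} ∪ (positive diffs) ∪ (negative diffs).
|A - A| = 1 + 2·11 = 23 (matches direct enumeration: 23).

|A - A| = 23


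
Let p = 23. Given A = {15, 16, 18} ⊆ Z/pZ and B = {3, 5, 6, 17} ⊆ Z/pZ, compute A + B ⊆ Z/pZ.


Work in Z/23Z: reduce every sum a + b modulo 23.
Enumerate all 12 pairs:
a = 15: 15+3=18, 15+5=20, 15+6=21, 15+17=9
a = 16: 16+3=19, 16+5=21, 16+6=22, 16+17=10
a = 18: 18+3=21, 18+5=0, 18+6=1, 18+17=12
Distinct residues collected: {0, 1, 9, 10, 12, 18, 19, 20, 21, 22}
|A + B| = 10 (out of 23 total residues).

A + B = {0, 1, 9, 10, 12, 18, 19, 20, 21, 22}


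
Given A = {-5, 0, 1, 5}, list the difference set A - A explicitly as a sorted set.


A - A = {a - a' : a, a' ∈ A}.
Compute a - a' for each ordered pair (a, a'):
a = -5: -5--5=0, -5-0=-5, -5-1=-6, -5-5=-10
a = 0: 0--5=5, 0-0=0, 0-1=-1, 0-5=-5
a = 1: 1--5=6, 1-0=1, 1-1=0, 1-5=-4
a = 5: 5--5=10, 5-0=5, 5-1=4, 5-5=0
Collecting distinct values (and noting 0 appears from a-a):
A - A = {-10, -6, -5, -4, -1, 0, 1, 4, 5, 6, 10}
|A - A| = 11

A - A = {-10, -6, -5, -4, -1, 0, 1, 4, 5, 6, 10}


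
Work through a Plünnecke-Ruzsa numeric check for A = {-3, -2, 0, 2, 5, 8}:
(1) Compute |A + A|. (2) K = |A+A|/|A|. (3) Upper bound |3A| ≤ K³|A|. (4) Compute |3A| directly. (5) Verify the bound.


|A| = 6.
Step 1: Compute A + A by enumerating all 36 pairs.
A + A = {-6, -5, -4, -3, -2, -1, 0, 2, 3, 4, 5, 6, 7, 8, 10, 13, 16}, so |A + A| = 17.
Step 2: Doubling constant K = |A + A|/|A| = 17/6 = 17/6 ≈ 2.8333.
Step 3: Plünnecke-Ruzsa gives |3A| ≤ K³·|A| = (2.8333)³ · 6 ≈ 136.4722.
Step 4: Compute 3A = A + A + A directly by enumerating all triples (a,b,c) ∈ A³; |3A| = 29.
Step 5: Check 29 ≤ 136.4722? Yes ✓.

K = 17/6, Plünnecke-Ruzsa bound K³|A| ≈ 136.4722, |3A| = 29, inequality holds.


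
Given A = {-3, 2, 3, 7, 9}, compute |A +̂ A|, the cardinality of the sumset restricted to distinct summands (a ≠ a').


Restricted sumset: A +̂ A = {a + a' : a ∈ A, a' ∈ A, a ≠ a'}.
Equivalently, take A + A and drop any sum 2a that is achievable ONLY as a + a for a ∈ A (i.e. sums representable only with equal summands).
Enumerate pairs (a, a') with a < a' (symmetric, so each unordered pair gives one sum; this covers all a ≠ a'):
  -3 + 2 = -1
  -3 + 3 = 0
  -3 + 7 = 4
  -3 + 9 = 6
  2 + 3 = 5
  2 + 7 = 9
  2 + 9 = 11
  3 + 7 = 10
  3 + 9 = 12
  7 + 9 = 16
Collected distinct sums: {-1, 0, 4, 5, 6, 9, 10, 11, 12, 16}
|A +̂ A| = 10
(Reference bound: |A +̂ A| ≥ 2|A| - 3 for |A| ≥ 2, with |A| = 5 giving ≥ 7.)

|A +̂ A| = 10


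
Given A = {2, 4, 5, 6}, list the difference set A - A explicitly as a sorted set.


A - A = {a - a' : a, a' ∈ A}.
Compute a - a' for each ordered pair (a, a'):
a = 2: 2-2=0, 2-4=-2, 2-5=-3, 2-6=-4
a = 4: 4-2=2, 4-4=0, 4-5=-1, 4-6=-2
a = 5: 5-2=3, 5-4=1, 5-5=0, 5-6=-1
a = 6: 6-2=4, 6-4=2, 6-5=1, 6-6=0
Collecting distinct values (and noting 0 appears from a-a):
A - A = {-4, -3, -2, -1, 0, 1, 2, 3, 4}
|A - A| = 9

A - A = {-4, -3, -2, -1, 0, 1, 2, 3, 4}


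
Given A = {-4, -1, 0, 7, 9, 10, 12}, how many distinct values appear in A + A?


A + A = {a + a' : a, a' ∈ A}; |A| = 7.
General bounds: 2|A| - 1 ≤ |A + A| ≤ |A|(|A|+1)/2, i.e. 13 ≤ |A + A| ≤ 28.
Lower bound 2|A|-1 is attained iff A is an arithmetic progression.
Enumerate sums a + a' for a ≤ a' (symmetric, so this suffices):
a = -4: -4+-4=-8, -4+-1=-5, -4+0=-4, -4+7=3, -4+9=5, -4+10=6, -4+12=8
a = -1: -1+-1=-2, -1+0=-1, -1+7=6, -1+9=8, -1+10=9, -1+12=11
a = 0: 0+0=0, 0+7=7, 0+9=9, 0+10=10, 0+12=12
a = 7: 7+7=14, 7+9=16, 7+10=17, 7+12=19
a = 9: 9+9=18, 9+10=19, 9+12=21
a = 10: 10+10=20, 10+12=22
a = 12: 12+12=24
Distinct sums: {-8, -5, -4, -2, -1, 0, 3, 5, 6, 7, 8, 9, 10, 11, 12, 14, 16, 17, 18, 19, 20, 21, 22, 24}
|A + A| = 24

|A + A| = 24


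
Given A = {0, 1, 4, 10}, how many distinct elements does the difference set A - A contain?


A - A = {a - a' : a, a' ∈ A}; |A| = 4.
Bounds: 2|A|-1 ≤ |A - A| ≤ |A|² - |A| + 1, i.e. 7 ≤ |A - A| ≤ 13.
Note: 0 ∈ A - A always (from a - a). The set is symmetric: if d ∈ A - A then -d ∈ A - A.
Enumerate nonzero differences d = a - a' with a > a' (then include -d):
Positive differences: {1, 3, 4, 6, 9, 10}
Full difference set: {0} ∪ (positive diffs) ∪ (negative diffs).
|A - A| = 1 + 2·6 = 13 (matches direct enumeration: 13).

|A - A| = 13


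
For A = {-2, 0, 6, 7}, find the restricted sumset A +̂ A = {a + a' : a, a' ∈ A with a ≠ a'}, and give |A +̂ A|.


Restricted sumset: A +̂ A = {a + a' : a ∈ A, a' ∈ A, a ≠ a'}.
Equivalently, take A + A and drop any sum 2a that is achievable ONLY as a + a for a ∈ A (i.e. sums representable only with equal summands).
Enumerate pairs (a, a') with a < a' (symmetric, so each unordered pair gives one sum; this covers all a ≠ a'):
  -2 + 0 = -2
  -2 + 6 = 4
  -2 + 7 = 5
  0 + 6 = 6
  0 + 7 = 7
  6 + 7 = 13
Collected distinct sums: {-2, 4, 5, 6, 7, 13}
|A +̂ A| = 6
(Reference bound: |A +̂ A| ≥ 2|A| - 3 for |A| ≥ 2, with |A| = 4 giving ≥ 5.)

|A +̂ A| = 6


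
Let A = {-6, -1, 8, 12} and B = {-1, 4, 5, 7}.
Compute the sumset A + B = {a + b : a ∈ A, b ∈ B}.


A + B = {a + b : a ∈ A, b ∈ B}.
Enumerate all |A|·|B| = 4·4 = 16 pairs (a, b) and collect distinct sums.
a = -6: -6+-1=-7, -6+4=-2, -6+5=-1, -6+7=1
a = -1: -1+-1=-2, -1+4=3, -1+5=4, -1+7=6
a = 8: 8+-1=7, 8+4=12, 8+5=13, 8+7=15
a = 12: 12+-1=11, 12+4=16, 12+5=17, 12+7=19
Collecting distinct sums: A + B = {-7, -2, -1, 1, 3, 4, 6, 7, 11, 12, 13, 15, 16, 17, 19}
|A + B| = 15

A + B = {-7, -2, -1, 1, 3, 4, 6, 7, 11, 12, 13, 15, 16, 17, 19}


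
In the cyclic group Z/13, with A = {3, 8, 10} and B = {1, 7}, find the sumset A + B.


Work in Z/13Z: reduce every sum a + b modulo 13.
Enumerate all 6 pairs:
a = 3: 3+1=4, 3+7=10
a = 8: 8+1=9, 8+7=2
a = 10: 10+1=11, 10+7=4
Distinct residues collected: {2, 4, 9, 10, 11}
|A + B| = 5 (out of 13 total residues).

A + B = {2, 4, 9, 10, 11}


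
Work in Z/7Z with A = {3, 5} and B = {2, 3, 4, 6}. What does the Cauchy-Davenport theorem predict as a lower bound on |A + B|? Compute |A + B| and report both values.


Cauchy-Davenport: |A + B| ≥ min(p, |A| + |B| - 1) for A, B nonempty in Z/pZ.
|A| = 2, |B| = 4, p = 7.
CD lower bound = min(7, 2 + 4 - 1) = min(7, 5) = 5.
Compute A + B mod 7 directly:
a = 3: 3+2=5, 3+3=6, 3+4=0, 3+6=2
a = 5: 5+2=0, 5+3=1, 5+4=2, 5+6=4
A + B = {0, 1, 2, 4, 5, 6}, so |A + B| = 6.
Verify: 6 ≥ 5? Yes ✓.

CD lower bound = 5, actual |A + B| = 6.


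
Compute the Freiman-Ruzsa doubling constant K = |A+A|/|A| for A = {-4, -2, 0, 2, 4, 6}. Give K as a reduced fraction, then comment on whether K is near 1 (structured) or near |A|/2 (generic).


|A| = 6.
Compute A + A by enumerating all 36 pairs.
A + A = {-8, -6, -4, -2, 0, 2, 4, 6, 8, 10, 12}, so |A + A| = 11.
K = |A + A| / |A| = 11/6 (already in lowest terms) ≈ 1.8333.
Reference: AP of size 6 gives K = 11/6 ≈ 1.8333; a fully generic set of size 6 gives K ≈ 3.5000.

|A| = 6, |A + A| = 11, K = 11/6.


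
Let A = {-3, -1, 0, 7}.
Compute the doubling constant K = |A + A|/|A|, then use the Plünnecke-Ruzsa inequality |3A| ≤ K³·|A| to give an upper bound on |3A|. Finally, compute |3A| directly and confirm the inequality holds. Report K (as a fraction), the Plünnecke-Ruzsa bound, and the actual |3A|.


|A| = 4.
Step 1: Compute A + A by enumerating all 16 pairs.
A + A = {-6, -4, -3, -2, -1, 0, 4, 6, 7, 14}, so |A + A| = 10.
Step 2: Doubling constant K = |A + A|/|A| = 10/4 = 10/4 ≈ 2.5000.
Step 3: Plünnecke-Ruzsa gives |3A| ≤ K³·|A| = (2.5000)³ · 4 ≈ 62.5000.
Step 4: Compute 3A = A + A + A directly by enumerating all triples (a,b,c) ∈ A³; |3A| = 19.
Step 5: Check 19 ≤ 62.5000? Yes ✓.

K = 10/4, Plünnecke-Ruzsa bound K³|A| ≈ 62.5000, |3A| = 19, inequality holds.


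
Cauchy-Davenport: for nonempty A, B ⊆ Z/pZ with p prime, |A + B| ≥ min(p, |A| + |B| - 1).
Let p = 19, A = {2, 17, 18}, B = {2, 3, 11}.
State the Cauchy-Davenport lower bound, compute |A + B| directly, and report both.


Cauchy-Davenport: |A + B| ≥ min(p, |A| + |B| - 1) for A, B nonempty in Z/pZ.
|A| = 3, |B| = 3, p = 19.
CD lower bound = min(19, 3 + 3 - 1) = min(19, 5) = 5.
Compute A + B mod 19 directly:
a = 2: 2+2=4, 2+3=5, 2+11=13
a = 17: 17+2=0, 17+3=1, 17+11=9
a = 18: 18+2=1, 18+3=2, 18+11=10
A + B = {0, 1, 2, 4, 5, 9, 10, 13}, so |A + B| = 8.
Verify: 8 ≥ 5? Yes ✓.

CD lower bound = 5, actual |A + B| = 8.


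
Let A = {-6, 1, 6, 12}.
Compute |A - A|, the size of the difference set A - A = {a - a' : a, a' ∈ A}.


A - A = {a - a' : a, a' ∈ A}; |A| = 4.
Bounds: 2|A|-1 ≤ |A - A| ≤ |A|² - |A| + 1, i.e. 7 ≤ |A - A| ≤ 13.
Note: 0 ∈ A - A always (from a - a). The set is symmetric: if d ∈ A - A then -d ∈ A - A.
Enumerate nonzero differences d = a - a' with a > a' (then include -d):
Positive differences: {5, 6, 7, 11, 12, 18}
Full difference set: {0} ∪ (positive diffs) ∪ (negative diffs).
|A - A| = 1 + 2·6 = 13 (matches direct enumeration: 13).

|A - A| = 13


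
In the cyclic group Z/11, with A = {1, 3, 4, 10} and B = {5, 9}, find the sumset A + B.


Work in Z/11Z: reduce every sum a + b modulo 11.
Enumerate all 8 pairs:
a = 1: 1+5=6, 1+9=10
a = 3: 3+5=8, 3+9=1
a = 4: 4+5=9, 4+9=2
a = 10: 10+5=4, 10+9=8
Distinct residues collected: {1, 2, 4, 6, 8, 9, 10}
|A + B| = 7 (out of 11 total residues).

A + B = {1, 2, 4, 6, 8, 9, 10}


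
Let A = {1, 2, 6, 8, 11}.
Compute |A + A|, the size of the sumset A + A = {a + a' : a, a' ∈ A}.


A + A = {a + a' : a, a' ∈ A}; |A| = 5.
General bounds: 2|A| - 1 ≤ |A + A| ≤ |A|(|A|+1)/2, i.e. 9 ≤ |A + A| ≤ 15.
Lower bound 2|A|-1 is attained iff A is an arithmetic progression.
Enumerate sums a + a' for a ≤ a' (symmetric, so this suffices):
a = 1: 1+1=2, 1+2=3, 1+6=7, 1+8=9, 1+11=12
a = 2: 2+2=4, 2+6=8, 2+8=10, 2+11=13
a = 6: 6+6=12, 6+8=14, 6+11=17
a = 8: 8+8=16, 8+11=19
a = 11: 11+11=22
Distinct sums: {2, 3, 4, 7, 8, 9, 10, 12, 13, 14, 16, 17, 19, 22}
|A + A| = 14

|A + A| = 14


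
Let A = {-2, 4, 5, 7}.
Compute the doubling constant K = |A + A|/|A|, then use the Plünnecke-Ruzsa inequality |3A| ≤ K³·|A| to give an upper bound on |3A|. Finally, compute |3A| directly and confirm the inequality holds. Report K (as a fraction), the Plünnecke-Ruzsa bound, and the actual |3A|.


|A| = 4.
Step 1: Compute A + A by enumerating all 16 pairs.
A + A = {-4, 2, 3, 5, 8, 9, 10, 11, 12, 14}, so |A + A| = 10.
Step 2: Doubling constant K = |A + A|/|A| = 10/4 = 10/4 ≈ 2.5000.
Step 3: Plünnecke-Ruzsa gives |3A| ≤ K³·|A| = (2.5000)³ · 4 ≈ 62.5000.
Step 4: Compute 3A = A + A + A directly by enumerating all triples (a,b,c) ∈ A³; |3A| = 18.
Step 5: Check 18 ≤ 62.5000? Yes ✓.

K = 10/4, Plünnecke-Ruzsa bound K³|A| ≈ 62.5000, |3A| = 18, inequality holds.


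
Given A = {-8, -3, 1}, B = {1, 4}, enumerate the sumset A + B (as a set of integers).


A + B = {a + b : a ∈ A, b ∈ B}.
Enumerate all |A|·|B| = 3·2 = 6 pairs (a, b) and collect distinct sums.
a = -8: -8+1=-7, -8+4=-4
a = -3: -3+1=-2, -3+4=1
a = 1: 1+1=2, 1+4=5
Collecting distinct sums: A + B = {-7, -4, -2, 1, 2, 5}
|A + B| = 6

A + B = {-7, -4, -2, 1, 2, 5}


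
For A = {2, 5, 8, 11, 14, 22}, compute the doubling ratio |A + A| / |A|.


|A| = 6.
Compute A + A by enumerating all 36 pairs.
A + A = {4, 7, 10, 13, 16, 19, 22, 24, 25, 27, 28, 30, 33, 36, 44}, so |A + A| = 15.
K = |A + A| / |A| = 15/6 = 5/2 ≈ 2.5000.
Reference: AP of size 6 gives K = 11/6 ≈ 1.8333; a fully generic set of size 6 gives K ≈ 3.5000.

|A| = 6, |A + A| = 15, K = 15/6 = 5/2.


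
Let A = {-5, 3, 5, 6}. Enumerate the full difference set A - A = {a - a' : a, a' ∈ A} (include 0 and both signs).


A - A = {a - a' : a, a' ∈ A}.
Compute a - a' for each ordered pair (a, a'):
a = -5: -5--5=0, -5-3=-8, -5-5=-10, -5-6=-11
a = 3: 3--5=8, 3-3=0, 3-5=-2, 3-6=-3
a = 5: 5--5=10, 5-3=2, 5-5=0, 5-6=-1
a = 6: 6--5=11, 6-3=3, 6-5=1, 6-6=0
Collecting distinct values (and noting 0 appears from a-a):
A - A = {-11, -10, -8, -3, -2, -1, 0, 1, 2, 3, 8, 10, 11}
|A - A| = 13

A - A = {-11, -10, -8, -3, -2, -1, 0, 1, 2, 3, 8, 10, 11}


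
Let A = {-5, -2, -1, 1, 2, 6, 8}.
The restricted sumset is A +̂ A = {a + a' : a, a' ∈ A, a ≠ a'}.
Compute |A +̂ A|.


Restricted sumset: A +̂ A = {a + a' : a ∈ A, a' ∈ A, a ≠ a'}.
Equivalently, take A + A and drop any sum 2a that is achievable ONLY as a + a for a ∈ A (i.e. sums representable only with equal summands).
Enumerate pairs (a, a') with a < a' (symmetric, so each unordered pair gives one sum; this covers all a ≠ a'):
  -5 + -2 = -7
  -5 + -1 = -6
  -5 + 1 = -4
  -5 + 2 = -3
  -5 + 6 = 1
  -5 + 8 = 3
  -2 + -1 = -3
  -2 + 1 = -1
  -2 + 2 = 0
  -2 + 6 = 4
  -2 + 8 = 6
  -1 + 1 = 0
  -1 + 2 = 1
  -1 + 6 = 5
  -1 + 8 = 7
  1 + 2 = 3
  1 + 6 = 7
  1 + 8 = 9
  2 + 6 = 8
  2 + 8 = 10
  6 + 8 = 14
Collected distinct sums: {-7, -6, -4, -3, -1, 0, 1, 3, 4, 5, 6, 7, 8, 9, 10, 14}
|A +̂ A| = 16
(Reference bound: |A +̂ A| ≥ 2|A| - 3 for |A| ≥ 2, with |A| = 7 giving ≥ 11.)

|A +̂ A| = 16


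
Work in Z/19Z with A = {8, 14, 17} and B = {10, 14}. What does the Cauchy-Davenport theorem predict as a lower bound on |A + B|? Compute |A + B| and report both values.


Cauchy-Davenport: |A + B| ≥ min(p, |A| + |B| - 1) for A, B nonempty in Z/pZ.
|A| = 3, |B| = 2, p = 19.
CD lower bound = min(19, 3 + 2 - 1) = min(19, 4) = 4.
Compute A + B mod 19 directly:
a = 8: 8+10=18, 8+14=3
a = 14: 14+10=5, 14+14=9
a = 17: 17+10=8, 17+14=12
A + B = {3, 5, 8, 9, 12, 18}, so |A + B| = 6.
Verify: 6 ≥ 4? Yes ✓.

CD lower bound = 4, actual |A + B| = 6.


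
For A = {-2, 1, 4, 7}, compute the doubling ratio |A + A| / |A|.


|A| = 4.
Compute A + A by enumerating all 16 pairs.
A + A = {-4, -1, 2, 5, 8, 11, 14}, so |A + A| = 7.
K = |A + A| / |A| = 7/4 (already in lowest terms) ≈ 1.7500.
Reference: AP of size 4 gives K = 7/4 ≈ 1.7500; a fully generic set of size 4 gives K ≈ 2.5000.

|A| = 4, |A + A| = 7, K = 7/4.


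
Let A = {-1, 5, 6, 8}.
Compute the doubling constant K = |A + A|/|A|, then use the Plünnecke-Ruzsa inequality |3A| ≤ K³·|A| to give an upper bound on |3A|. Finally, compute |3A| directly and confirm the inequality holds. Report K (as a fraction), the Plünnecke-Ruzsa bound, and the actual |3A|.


|A| = 4.
Step 1: Compute A + A by enumerating all 16 pairs.
A + A = {-2, 4, 5, 7, 10, 11, 12, 13, 14, 16}, so |A + A| = 10.
Step 2: Doubling constant K = |A + A|/|A| = 10/4 = 10/4 ≈ 2.5000.
Step 3: Plünnecke-Ruzsa gives |3A| ≤ K³·|A| = (2.5000)³ · 4 ≈ 62.5000.
Step 4: Compute 3A = A + A + A directly by enumerating all triples (a,b,c) ∈ A³; |3A| = 18.
Step 5: Check 18 ≤ 62.5000? Yes ✓.

K = 10/4, Plünnecke-Ruzsa bound K³|A| ≈ 62.5000, |3A| = 18, inequality holds.


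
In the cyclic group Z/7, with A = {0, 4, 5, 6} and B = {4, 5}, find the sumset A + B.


Work in Z/7Z: reduce every sum a + b modulo 7.
Enumerate all 8 pairs:
a = 0: 0+4=4, 0+5=5
a = 4: 4+4=1, 4+5=2
a = 5: 5+4=2, 5+5=3
a = 6: 6+4=3, 6+5=4
Distinct residues collected: {1, 2, 3, 4, 5}
|A + B| = 5 (out of 7 total residues).

A + B = {1, 2, 3, 4, 5}


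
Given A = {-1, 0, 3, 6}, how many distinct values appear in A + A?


A + A = {a + a' : a, a' ∈ A}; |A| = 4.
General bounds: 2|A| - 1 ≤ |A + A| ≤ |A|(|A|+1)/2, i.e. 7 ≤ |A + A| ≤ 10.
Lower bound 2|A|-1 is attained iff A is an arithmetic progression.
Enumerate sums a + a' for a ≤ a' (symmetric, so this suffices):
a = -1: -1+-1=-2, -1+0=-1, -1+3=2, -1+6=5
a = 0: 0+0=0, 0+3=3, 0+6=6
a = 3: 3+3=6, 3+6=9
a = 6: 6+6=12
Distinct sums: {-2, -1, 0, 2, 3, 5, 6, 9, 12}
|A + A| = 9

|A + A| = 9


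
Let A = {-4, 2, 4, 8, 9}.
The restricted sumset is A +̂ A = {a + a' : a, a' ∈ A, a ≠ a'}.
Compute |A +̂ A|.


Restricted sumset: A +̂ A = {a + a' : a ∈ A, a' ∈ A, a ≠ a'}.
Equivalently, take A + A and drop any sum 2a that is achievable ONLY as a + a for a ∈ A (i.e. sums representable only with equal summands).
Enumerate pairs (a, a') with a < a' (symmetric, so each unordered pair gives one sum; this covers all a ≠ a'):
  -4 + 2 = -2
  -4 + 4 = 0
  -4 + 8 = 4
  -4 + 9 = 5
  2 + 4 = 6
  2 + 8 = 10
  2 + 9 = 11
  4 + 8 = 12
  4 + 9 = 13
  8 + 9 = 17
Collected distinct sums: {-2, 0, 4, 5, 6, 10, 11, 12, 13, 17}
|A +̂ A| = 10
(Reference bound: |A +̂ A| ≥ 2|A| - 3 for |A| ≥ 2, with |A| = 5 giving ≥ 7.)

|A +̂ A| = 10


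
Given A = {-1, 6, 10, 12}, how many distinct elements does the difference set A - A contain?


A - A = {a - a' : a, a' ∈ A}; |A| = 4.
Bounds: 2|A|-1 ≤ |A - A| ≤ |A|² - |A| + 1, i.e. 7 ≤ |A - A| ≤ 13.
Note: 0 ∈ A - A always (from a - a). The set is symmetric: if d ∈ A - A then -d ∈ A - A.
Enumerate nonzero differences d = a - a' with a > a' (then include -d):
Positive differences: {2, 4, 6, 7, 11, 13}
Full difference set: {0} ∪ (positive diffs) ∪ (negative diffs).
|A - A| = 1 + 2·6 = 13 (matches direct enumeration: 13).

|A - A| = 13


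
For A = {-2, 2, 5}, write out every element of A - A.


A - A = {a - a' : a, a' ∈ A}.
Compute a - a' for each ordered pair (a, a'):
a = -2: -2--2=0, -2-2=-4, -2-5=-7
a = 2: 2--2=4, 2-2=0, 2-5=-3
a = 5: 5--2=7, 5-2=3, 5-5=0
Collecting distinct values (and noting 0 appears from a-a):
A - A = {-7, -4, -3, 0, 3, 4, 7}
|A - A| = 7

A - A = {-7, -4, -3, 0, 3, 4, 7}


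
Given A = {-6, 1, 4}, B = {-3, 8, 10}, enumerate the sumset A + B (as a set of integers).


A + B = {a + b : a ∈ A, b ∈ B}.
Enumerate all |A|·|B| = 3·3 = 9 pairs (a, b) and collect distinct sums.
a = -6: -6+-3=-9, -6+8=2, -6+10=4
a = 1: 1+-3=-2, 1+8=9, 1+10=11
a = 4: 4+-3=1, 4+8=12, 4+10=14
Collecting distinct sums: A + B = {-9, -2, 1, 2, 4, 9, 11, 12, 14}
|A + B| = 9

A + B = {-9, -2, 1, 2, 4, 9, 11, 12, 14}


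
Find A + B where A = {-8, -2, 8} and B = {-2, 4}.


A + B = {a + b : a ∈ A, b ∈ B}.
Enumerate all |A|·|B| = 3·2 = 6 pairs (a, b) and collect distinct sums.
a = -8: -8+-2=-10, -8+4=-4
a = -2: -2+-2=-4, -2+4=2
a = 8: 8+-2=6, 8+4=12
Collecting distinct sums: A + B = {-10, -4, 2, 6, 12}
|A + B| = 5

A + B = {-10, -4, 2, 6, 12}


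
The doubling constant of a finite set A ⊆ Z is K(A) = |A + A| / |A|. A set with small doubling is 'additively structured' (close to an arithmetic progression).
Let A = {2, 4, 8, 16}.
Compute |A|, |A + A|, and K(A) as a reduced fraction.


|A| = 4.
Compute A + A by enumerating all 16 pairs.
A + A = {4, 6, 8, 10, 12, 16, 18, 20, 24, 32}, so |A + A| = 10.
K = |A + A| / |A| = 10/4 = 5/2 ≈ 2.5000.
Reference: AP of size 4 gives K = 7/4 ≈ 1.7500; a fully generic set of size 4 gives K ≈ 2.5000.

|A| = 4, |A + A| = 10, K = 10/4 = 5/2.


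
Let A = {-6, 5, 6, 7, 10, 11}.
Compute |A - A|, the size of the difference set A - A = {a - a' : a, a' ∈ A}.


A - A = {a - a' : a, a' ∈ A}; |A| = 6.
Bounds: 2|A|-1 ≤ |A - A| ≤ |A|² - |A| + 1, i.e. 11 ≤ |A - A| ≤ 31.
Note: 0 ∈ A - A always (from a - a). The set is symmetric: if d ∈ A - A then -d ∈ A - A.
Enumerate nonzero differences d = a - a' with a > a' (then include -d):
Positive differences: {1, 2, 3, 4, 5, 6, 11, 12, 13, 16, 17}
Full difference set: {0} ∪ (positive diffs) ∪ (negative diffs).
|A - A| = 1 + 2·11 = 23 (matches direct enumeration: 23).

|A - A| = 23


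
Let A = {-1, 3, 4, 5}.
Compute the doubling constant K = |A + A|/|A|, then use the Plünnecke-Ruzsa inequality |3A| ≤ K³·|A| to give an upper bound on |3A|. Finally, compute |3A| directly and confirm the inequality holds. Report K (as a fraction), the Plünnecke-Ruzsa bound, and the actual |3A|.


|A| = 4.
Step 1: Compute A + A by enumerating all 16 pairs.
A + A = {-2, 2, 3, 4, 6, 7, 8, 9, 10}, so |A + A| = 9.
Step 2: Doubling constant K = |A + A|/|A| = 9/4 = 9/4 ≈ 2.2500.
Step 3: Plünnecke-Ruzsa gives |3A| ≤ K³·|A| = (2.2500)³ · 4 ≈ 45.5625.
Step 4: Compute 3A = A + A + A directly by enumerating all triples (a,b,c) ∈ A³; |3A| = 15.
Step 5: Check 15 ≤ 45.5625? Yes ✓.

K = 9/4, Plünnecke-Ruzsa bound K³|A| ≈ 45.5625, |3A| = 15, inequality holds.


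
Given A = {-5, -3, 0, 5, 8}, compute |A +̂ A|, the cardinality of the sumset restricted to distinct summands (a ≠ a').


Restricted sumset: A +̂ A = {a + a' : a ∈ A, a' ∈ A, a ≠ a'}.
Equivalently, take A + A and drop any sum 2a that is achievable ONLY as a + a for a ∈ A (i.e. sums representable only with equal summands).
Enumerate pairs (a, a') with a < a' (symmetric, so each unordered pair gives one sum; this covers all a ≠ a'):
  -5 + -3 = -8
  -5 + 0 = -5
  -5 + 5 = 0
  -5 + 8 = 3
  -3 + 0 = -3
  -3 + 5 = 2
  -3 + 8 = 5
  0 + 5 = 5
  0 + 8 = 8
  5 + 8 = 13
Collected distinct sums: {-8, -5, -3, 0, 2, 3, 5, 8, 13}
|A +̂ A| = 9
(Reference bound: |A +̂ A| ≥ 2|A| - 3 for |A| ≥ 2, with |A| = 5 giving ≥ 7.)

|A +̂ A| = 9


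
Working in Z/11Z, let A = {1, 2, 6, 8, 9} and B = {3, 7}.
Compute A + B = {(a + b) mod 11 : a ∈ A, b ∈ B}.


Work in Z/11Z: reduce every sum a + b modulo 11.
Enumerate all 10 pairs:
a = 1: 1+3=4, 1+7=8
a = 2: 2+3=5, 2+7=9
a = 6: 6+3=9, 6+7=2
a = 8: 8+3=0, 8+7=4
a = 9: 9+3=1, 9+7=5
Distinct residues collected: {0, 1, 2, 4, 5, 8, 9}
|A + B| = 7 (out of 11 total residues).

A + B = {0, 1, 2, 4, 5, 8, 9}


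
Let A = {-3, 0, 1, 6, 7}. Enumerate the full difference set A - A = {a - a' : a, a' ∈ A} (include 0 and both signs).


A - A = {a - a' : a, a' ∈ A}.
Compute a - a' for each ordered pair (a, a'):
a = -3: -3--3=0, -3-0=-3, -3-1=-4, -3-6=-9, -3-7=-10
a = 0: 0--3=3, 0-0=0, 0-1=-1, 0-6=-6, 0-7=-7
a = 1: 1--3=4, 1-0=1, 1-1=0, 1-6=-5, 1-7=-6
a = 6: 6--3=9, 6-0=6, 6-1=5, 6-6=0, 6-7=-1
a = 7: 7--3=10, 7-0=7, 7-1=6, 7-6=1, 7-7=0
Collecting distinct values (and noting 0 appears from a-a):
A - A = {-10, -9, -7, -6, -5, -4, -3, -1, 0, 1, 3, 4, 5, 6, 7, 9, 10}
|A - A| = 17

A - A = {-10, -9, -7, -6, -5, -4, -3, -1, 0, 1, 3, 4, 5, 6, 7, 9, 10}


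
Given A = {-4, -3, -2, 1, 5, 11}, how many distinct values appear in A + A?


A + A = {a + a' : a, a' ∈ A}; |A| = 6.
General bounds: 2|A| - 1 ≤ |A + A| ≤ |A|(|A|+1)/2, i.e. 11 ≤ |A + A| ≤ 21.
Lower bound 2|A|-1 is attained iff A is an arithmetic progression.
Enumerate sums a + a' for a ≤ a' (symmetric, so this suffices):
a = -4: -4+-4=-8, -4+-3=-7, -4+-2=-6, -4+1=-3, -4+5=1, -4+11=7
a = -3: -3+-3=-6, -3+-2=-5, -3+1=-2, -3+5=2, -3+11=8
a = -2: -2+-2=-4, -2+1=-1, -2+5=3, -2+11=9
a = 1: 1+1=2, 1+5=6, 1+11=12
a = 5: 5+5=10, 5+11=16
a = 11: 11+11=22
Distinct sums: {-8, -7, -6, -5, -4, -3, -2, -1, 1, 2, 3, 6, 7, 8, 9, 10, 12, 16, 22}
|A + A| = 19

|A + A| = 19


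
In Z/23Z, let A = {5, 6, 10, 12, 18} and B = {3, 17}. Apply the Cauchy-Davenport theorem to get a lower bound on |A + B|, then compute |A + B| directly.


Cauchy-Davenport: |A + B| ≥ min(p, |A| + |B| - 1) for A, B nonempty in Z/pZ.
|A| = 5, |B| = 2, p = 23.
CD lower bound = min(23, 5 + 2 - 1) = min(23, 6) = 6.
Compute A + B mod 23 directly:
a = 5: 5+3=8, 5+17=22
a = 6: 6+3=9, 6+17=0
a = 10: 10+3=13, 10+17=4
a = 12: 12+3=15, 12+17=6
a = 18: 18+3=21, 18+17=12
A + B = {0, 4, 6, 8, 9, 12, 13, 15, 21, 22}, so |A + B| = 10.
Verify: 10 ≥ 6? Yes ✓.

CD lower bound = 6, actual |A + B| = 10.


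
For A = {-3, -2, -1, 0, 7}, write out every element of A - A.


A - A = {a - a' : a, a' ∈ A}.
Compute a - a' for each ordered pair (a, a'):
a = -3: -3--3=0, -3--2=-1, -3--1=-2, -3-0=-3, -3-7=-10
a = -2: -2--3=1, -2--2=0, -2--1=-1, -2-0=-2, -2-7=-9
a = -1: -1--3=2, -1--2=1, -1--1=0, -1-0=-1, -1-7=-8
a = 0: 0--3=3, 0--2=2, 0--1=1, 0-0=0, 0-7=-7
a = 7: 7--3=10, 7--2=9, 7--1=8, 7-0=7, 7-7=0
Collecting distinct values (and noting 0 appears from a-a):
A - A = {-10, -9, -8, -7, -3, -2, -1, 0, 1, 2, 3, 7, 8, 9, 10}
|A - A| = 15

A - A = {-10, -9, -8, -7, -3, -2, -1, 0, 1, 2, 3, 7, 8, 9, 10}


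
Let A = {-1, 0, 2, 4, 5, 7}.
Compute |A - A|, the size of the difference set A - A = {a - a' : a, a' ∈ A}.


A - A = {a - a' : a, a' ∈ A}; |A| = 6.
Bounds: 2|A|-1 ≤ |A - A| ≤ |A|² - |A| + 1, i.e. 11 ≤ |A - A| ≤ 31.
Note: 0 ∈ A - A always (from a - a). The set is symmetric: if d ∈ A - A then -d ∈ A - A.
Enumerate nonzero differences d = a - a' with a > a' (then include -d):
Positive differences: {1, 2, 3, 4, 5, 6, 7, 8}
Full difference set: {0} ∪ (positive diffs) ∪ (negative diffs).
|A - A| = 1 + 2·8 = 17 (matches direct enumeration: 17).

|A - A| = 17


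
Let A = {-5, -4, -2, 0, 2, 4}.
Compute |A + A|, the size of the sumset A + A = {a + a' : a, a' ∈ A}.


A + A = {a + a' : a, a' ∈ A}; |A| = 6.
General bounds: 2|A| - 1 ≤ |A + A| ≤ |A|(|A|+1)/2, i.e. 11 ≤ |A + A| ≤ 21.
Lower bound 2|A|-1 is attained iff A is an arithmetic progression.
Enumerate sums a + a' for a ≤ a' (symmetric, so this suffices):
a = -5: -5+-5=-10, -5+-4=-9, -5+-2=-7, -5+0=-5, -5+2=-3, -5+4=-1
a = -4: -4+-4=-8, -4+-2=-6, -4+0=-4, -4+2=-2, -4+4=0
a = -2: -2+-2=-4, -2+0=-2, -2+2=0, -2+4=2
a = 0: 0+0=0, 0+2=2, 0+4=4
a = 2: 2+2=4, 2+4=6
a = 4: 4+4=8
Distinct sums: {-10, -9, -8, -7, -6, -5, -4, -3, -2, -1, 0, 2, 4, 6, 8}
|A + A| = 15

|A + A| = 15


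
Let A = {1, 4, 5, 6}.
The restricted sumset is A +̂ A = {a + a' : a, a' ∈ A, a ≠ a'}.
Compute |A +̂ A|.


Restricted sumset: A +̂ A = {a + a' : a ∈ A, a' ∈ A, a ≠ a'}.
Equivalently, take A + A and drop any sum 2a that is achievable ONLY as a + a for a ∈ A (i.e. sums representable only with equal summands).
Enumerate pairs (a, a') with a < a' (symmetric, so each unordered pair gives one sum; this covers all a ≠ a'):
  1 + 4 = 5
  1 + 5 = 6
  1 + 6 = 7
  4 + 5 = 9
  4 + 6 = 10
  5 + 6 = 11
Collected distinct sums: {5, 6, 7, 9, 10, 11}
|A +̂ A| = 6
(Reference bound: |A +̂ A| ≥ 2|A| - 3 for |A| ≥ 2, with |A| = 4 giving ≥ 5.)

|A +̂ A| = 6


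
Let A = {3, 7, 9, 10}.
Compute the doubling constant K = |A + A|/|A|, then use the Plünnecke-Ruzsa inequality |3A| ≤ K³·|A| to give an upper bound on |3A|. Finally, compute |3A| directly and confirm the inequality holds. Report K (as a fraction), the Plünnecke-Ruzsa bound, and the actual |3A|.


|A| = 4.
Step 1: Compute A + A by enumerating all 16 pairs.
A + A = {6, 10, 12, 13, 14, 16, 17, 18, 19, 20}, so |A + A| = 10.
Step 2: Doubling constant K = |A + A|/|A| = 10/4 = 10/4 ≈ 2.5000.
Step 3: Plünnecke-Ruzsa gives |3A| ≤ K³·|A| = (2.5000)³ · 4 ≈ 62.5000.
Step 4: Compute 3A = A + A + A directly by enumerating all triples (a,b,c) ∈ A³; |3A| = 17.
Step 5: Check 17 ≤ 62.5000? Yes ✓.

K = 10/4, Plünnecke-Ruzsa bound K³|A| ≈ 62.5000, |3A| = 17, inequality holds.


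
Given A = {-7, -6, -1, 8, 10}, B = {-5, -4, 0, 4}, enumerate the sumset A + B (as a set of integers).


A + B = {a + b : a ∈ A, b ∈ B}.
Enumerate all |A|·|B| = 5·4 = 20 pairs (a, b) and collect distinct sums.
a = -7: -7+-5=-12, -7+-4=-11, -7+0=-7, -7+4=-3
a = -6: -6+-5=-11, -6+-4=-10, -6+0=-6, -6+4=-2
a = -1: -1+-5=-6, -1+-4=-5, -1+0=-1, -1+4=3
a = 8: 8+-5=3, 8+-4=4, 8+0=8, 8+4=12
a = 10: 10+-5=5, 10+-4=6, 10+0=10, 10+4=14
Collecting distinct sums: A + B = {-12, -11, -10, -7, -6, -5, -3, -2, -1, 3, 4, 5, 6, 8, 10, 12, 14}
|A + B| = 17

A + B = {-12, -11, -10, -7, -6, -5, -3, -2, -1, 3, 4, 5, 6, 8, 10, 12, 14}
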